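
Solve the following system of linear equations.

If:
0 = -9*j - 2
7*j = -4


Then:
No Solution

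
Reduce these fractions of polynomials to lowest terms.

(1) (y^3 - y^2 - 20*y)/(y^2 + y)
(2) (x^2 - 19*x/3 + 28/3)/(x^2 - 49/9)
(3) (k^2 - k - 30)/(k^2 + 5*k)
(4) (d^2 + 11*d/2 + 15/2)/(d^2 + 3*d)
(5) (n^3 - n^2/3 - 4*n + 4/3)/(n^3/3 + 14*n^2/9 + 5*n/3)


(1) = (y^2 - y - 20)/(y + 1)
(2) = (3*x - 12)/(3*x + 7)
(3) = (k - 6)/k
(4) = (2*d + 5)/(2*d)
(5) = (9*n^3 - 3*n^2 - 36*n + 12)/(3*n^3 + 14*n^2 + 15*n)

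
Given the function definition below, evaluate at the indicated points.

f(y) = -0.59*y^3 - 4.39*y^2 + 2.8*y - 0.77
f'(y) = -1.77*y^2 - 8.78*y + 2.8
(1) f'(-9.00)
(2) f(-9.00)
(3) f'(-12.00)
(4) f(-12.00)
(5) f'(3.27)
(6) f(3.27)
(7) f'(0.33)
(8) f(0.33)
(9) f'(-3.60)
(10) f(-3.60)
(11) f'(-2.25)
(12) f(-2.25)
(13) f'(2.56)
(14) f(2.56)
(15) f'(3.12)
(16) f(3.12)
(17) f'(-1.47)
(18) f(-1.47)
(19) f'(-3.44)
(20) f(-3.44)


(1) = -61.55
(2) = 48.55
(3) = -146.72
(4) = 352.99
(5) = -44.84
(6) = -59.19
(7) = -0.29
(8) = -0.35
(9) = 11.47
(10) = -40.22
(11) = 13.59
(12) = -22.57
(13) = -31.28
(14) = -32.27
(15) = -41.82
(16) = -52.69
(17) = 11.88
(18) = -12.50
(19) = 12.06
(20) = -38.33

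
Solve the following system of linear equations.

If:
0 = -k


Then:
k = 0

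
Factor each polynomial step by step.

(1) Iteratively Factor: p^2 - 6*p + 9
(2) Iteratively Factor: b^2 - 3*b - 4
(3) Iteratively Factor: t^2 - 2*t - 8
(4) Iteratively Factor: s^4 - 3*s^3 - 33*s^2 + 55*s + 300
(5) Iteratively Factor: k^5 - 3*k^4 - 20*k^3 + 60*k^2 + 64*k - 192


(1) = (p - 3)*(p - 3)
(2) = (b - 4)*(b + 1)
(3) = (t - 4)*(t + 2)
(4) = (s + 3)*(s^3 - 6*s^2 - 15*s + 100) = (s + 3)*(s + 4)*(s^2 - 10*s + 25) = (s - 5)*(s + 3)*(s + 4)*(s - 5)
(5) = (k - 4)*(k^4 + k^3 - 16*k^2 - 4*k + 48) = (k - 4)*(k + 4)*(k^3 - 3*k^2 - 4*k + 12) = (k - 4)*(k - 3)*(k + 4)*(k^2 - 4) = (k - 4)*(k - 3)*(k - 2)*(k + 4)*(k + 2)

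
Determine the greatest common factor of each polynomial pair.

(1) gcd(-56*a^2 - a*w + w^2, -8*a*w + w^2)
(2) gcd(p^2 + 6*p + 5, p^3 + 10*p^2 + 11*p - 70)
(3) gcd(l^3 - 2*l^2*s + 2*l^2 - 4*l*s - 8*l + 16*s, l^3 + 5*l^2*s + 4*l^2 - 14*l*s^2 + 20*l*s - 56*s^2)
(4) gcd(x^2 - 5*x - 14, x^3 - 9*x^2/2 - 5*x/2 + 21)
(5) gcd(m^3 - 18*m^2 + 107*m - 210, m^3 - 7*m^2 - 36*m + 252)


(1) = -8*a + w
(2) = p + 5
(3) = gcd((l - 2)*(l + 4)*(l - 2*s), (l + 4)*(l - 2*s)*(l + 7*s)) = -l^2 + 2*l*s - 4*l + 8*s
(4) = gcd((x - 7)*(x + 2), (x - 7/2)*(x - 3)*(x + 2)) = x + 2
(5) = gcd((m - 7)*(m - 6)*(m - 5), (m - 7)*(m - 6)*(m + 6)) = m^2 - 13*m + 42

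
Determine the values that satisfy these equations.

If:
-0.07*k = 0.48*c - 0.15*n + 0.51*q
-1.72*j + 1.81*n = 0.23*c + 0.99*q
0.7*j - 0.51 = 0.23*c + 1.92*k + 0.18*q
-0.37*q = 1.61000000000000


Then:
c = 0.263014247925546*n + 4.58201633553304
j = 1.01715507149833*n + 1.8918453957356
k = 0.339330871367684*n + 0.283162116190399
q = -4.35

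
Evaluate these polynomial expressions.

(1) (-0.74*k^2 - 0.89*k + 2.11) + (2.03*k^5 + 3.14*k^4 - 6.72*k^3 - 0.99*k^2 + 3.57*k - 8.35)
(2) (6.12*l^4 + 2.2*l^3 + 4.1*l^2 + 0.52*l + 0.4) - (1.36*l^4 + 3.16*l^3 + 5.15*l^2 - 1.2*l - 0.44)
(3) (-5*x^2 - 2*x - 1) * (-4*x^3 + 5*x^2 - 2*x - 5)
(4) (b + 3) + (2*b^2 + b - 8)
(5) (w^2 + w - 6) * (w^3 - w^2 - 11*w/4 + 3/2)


(1) = 2.03*k^5 + 3.14*k^4 - 6.72*k^3 - 1.73*k^2 + 2.68*k - 6.24
(2) = 4.76*l^4 - 0.96*l^3 - 1.05*l^2 + 1.72*l + 0.84
(3) = 20*x^5 - 17*x^4 + 4*x^3 + 24*x^2 + 12*x + 5
(4) = 2*b^2 + 2*b - 5
(5) = w^5 - 39*w^3/4 + 19*w^2/4 + 18*w - 9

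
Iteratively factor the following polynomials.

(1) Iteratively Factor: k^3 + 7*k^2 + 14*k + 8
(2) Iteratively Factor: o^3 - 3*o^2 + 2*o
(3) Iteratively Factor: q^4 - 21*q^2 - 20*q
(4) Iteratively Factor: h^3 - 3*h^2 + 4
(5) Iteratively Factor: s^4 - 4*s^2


(1) = (k + 4)*(k^2 + 3*k + 2) = (k + 1)*(k + 4)*(k + 2)
(2) = (o - 1)*(o^2 - 2*o) = (o - 2)*(o - 1)*(o)
(3) = (q + 1)*(q^3 - q^2 - 20*q) = (q + 1)*(q + 4)*(q^2 - 5*q) = (q - 5)*(q + 1)*(q + 4)*(q)
(4) = (h + 1)*(h^2 - 4*h + 4) = (h - 2)*(h + 1)*(h - 2)
(5) = (s)*(s^3 - 4*s) = s*(s + 2)*(s^2 - 2*s) = s*(s - 2)*(s + 2)*(s)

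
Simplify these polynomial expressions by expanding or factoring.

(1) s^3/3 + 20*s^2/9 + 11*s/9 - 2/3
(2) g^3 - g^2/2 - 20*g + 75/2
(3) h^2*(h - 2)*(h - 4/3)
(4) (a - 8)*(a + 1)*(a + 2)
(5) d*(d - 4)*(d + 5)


(1) = (s/3 + 1/3)*(s - 1/3)*(s + 6)
(2) = (g - 3)*(g - 5/2)*(g + 5)
(3) = h^4 - 10*h^3/3 + 8*h^2/3
(4) = a^3 - 5*a^2 - 22*a - 16
(5) = d^3 + d^2 - 20*d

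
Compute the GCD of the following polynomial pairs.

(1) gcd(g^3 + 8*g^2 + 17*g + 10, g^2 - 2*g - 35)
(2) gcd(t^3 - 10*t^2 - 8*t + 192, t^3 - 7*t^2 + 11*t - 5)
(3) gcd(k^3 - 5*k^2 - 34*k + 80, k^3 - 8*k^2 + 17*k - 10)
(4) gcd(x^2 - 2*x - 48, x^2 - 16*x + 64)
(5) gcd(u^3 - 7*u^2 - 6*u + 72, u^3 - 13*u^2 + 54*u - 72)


(1) = g + 5
(2) = gcd((t - 8)*(t - 6)*(t + 4), (t - 5)*(t - 1)^2) = 1
(3) = gcd((k - 8)*(k - 2)*(k + 5), (k - 5)*(k - 2)*(k - 1)) = k - 2
(4) = gcd((x - 8)*(x + 6), (x - 8)^2) = x - 8
(5) = gcd((u - 6)*(u - 4)*(u + 3), (u - 6)*(u - 4)*(u - 3)) = u^2 - 10*u + 24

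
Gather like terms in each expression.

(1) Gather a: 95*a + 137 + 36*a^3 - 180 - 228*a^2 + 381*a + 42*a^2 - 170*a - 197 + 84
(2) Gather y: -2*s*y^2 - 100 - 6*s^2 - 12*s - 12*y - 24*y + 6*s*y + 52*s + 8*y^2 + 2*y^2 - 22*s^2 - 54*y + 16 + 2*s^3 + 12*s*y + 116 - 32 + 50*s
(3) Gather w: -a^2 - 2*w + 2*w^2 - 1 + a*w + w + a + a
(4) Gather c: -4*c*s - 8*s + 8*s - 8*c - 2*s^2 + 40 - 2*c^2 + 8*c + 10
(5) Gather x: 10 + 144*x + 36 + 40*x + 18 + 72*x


(1) = 36*a^3 - 186*a^2 + 306*a - 156
(2) = 2*s^3 - 28*s^2 + 90*s + y^2*(10 - 2*s) + y*(18*s - 90)
(3) = -a^2 + 2*a + 2*w^2 + w*(a - 1) - 1
(4) = -2*c^2 - 4*c*s - 2*s^2 + 50
(5) = 256*x + 64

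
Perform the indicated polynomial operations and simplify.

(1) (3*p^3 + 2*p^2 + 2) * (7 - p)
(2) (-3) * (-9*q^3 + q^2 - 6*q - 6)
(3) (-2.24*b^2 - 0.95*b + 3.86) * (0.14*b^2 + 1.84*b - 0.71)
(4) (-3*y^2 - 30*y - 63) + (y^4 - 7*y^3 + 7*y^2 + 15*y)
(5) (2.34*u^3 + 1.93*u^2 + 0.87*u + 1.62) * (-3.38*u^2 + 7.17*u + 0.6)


(1) = -3*p^4 + 19*p^3 + 14*p^2 - 2*p + 14
(2) = 27*q^3 - 3*q^2 + 18*q + 18
(3) = -0.3136*b^4 - 4.2546*b^3 + 0.3828*b^2 + 7.7769*b - 2.7406
(4) = y^4 - 7*y^3 + 4*y^2 - 15*y - 63
(5) = -7.9092*u^5 + 10.2544*u^4 + 12.3015*u^3 + 1.9203*u^2 + 12.1374*u + 0.972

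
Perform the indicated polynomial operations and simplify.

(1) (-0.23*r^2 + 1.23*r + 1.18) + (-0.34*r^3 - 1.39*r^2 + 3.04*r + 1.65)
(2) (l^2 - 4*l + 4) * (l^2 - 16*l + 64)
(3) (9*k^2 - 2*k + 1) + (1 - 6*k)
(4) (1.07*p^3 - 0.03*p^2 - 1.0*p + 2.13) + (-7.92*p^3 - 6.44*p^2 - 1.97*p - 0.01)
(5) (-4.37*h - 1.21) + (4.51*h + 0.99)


(1) = -0.34*r^3 - 1.62*r^2 + 4.27*r + 2.83
(2) = l^4 - 20*l^3 + 132*l^2 - 320*l + 256
(3) = 9*k^2 - 8*k + 2
(4) = -6.85*p^3 - 6.47*p^2 - 2.97*p + 2.12
(5) = 0.14*h - 0.22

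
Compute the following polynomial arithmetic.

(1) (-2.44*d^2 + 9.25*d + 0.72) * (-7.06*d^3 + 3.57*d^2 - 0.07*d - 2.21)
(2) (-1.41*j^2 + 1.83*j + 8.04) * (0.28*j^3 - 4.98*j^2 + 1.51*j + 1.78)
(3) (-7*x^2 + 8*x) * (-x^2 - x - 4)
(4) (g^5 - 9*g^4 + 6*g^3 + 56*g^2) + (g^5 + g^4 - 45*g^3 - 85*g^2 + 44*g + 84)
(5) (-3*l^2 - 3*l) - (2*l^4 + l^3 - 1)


(1) = 17.2264*d^5 - 74.0158*d^4 + 28.1101*d^3 + 7.3153*d^2 - 20.4929*d - 1.5912
(2) = -0.3948*j^5 + 7.5342*j^4 - 8.9913*j^3 - 39.7857*j^2 + 15.3978*j + 14.3112
(3) = 7*x^4 - x^3 + 20*x^2 - 32*x
(4) = 2*g^5 - 8*g^4 - 39*g^3 - 29*g^2 + 44*g + 84
(5) = -2*l^4 - l^3 - 3*l^2 - 3*l + 1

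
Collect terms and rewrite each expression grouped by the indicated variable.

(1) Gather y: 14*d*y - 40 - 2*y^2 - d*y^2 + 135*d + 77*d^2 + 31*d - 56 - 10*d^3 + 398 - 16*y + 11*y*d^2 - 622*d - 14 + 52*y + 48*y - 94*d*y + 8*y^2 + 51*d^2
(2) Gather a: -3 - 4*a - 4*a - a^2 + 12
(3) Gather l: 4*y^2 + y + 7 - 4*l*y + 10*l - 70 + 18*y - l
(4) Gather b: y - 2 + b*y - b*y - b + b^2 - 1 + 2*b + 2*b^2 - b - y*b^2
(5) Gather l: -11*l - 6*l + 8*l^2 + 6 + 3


(1) = -10*d^3 + 128*d^2 - 456*d + y^2*(6 - d) + y*(11*d^2 - 80*d + 84) + 288
(2) = -a^2 - 8*a + 9
(3) = l*(9 - 4*y) + 4*y^2 + 19*y - 63
(4) = b^2*(3 - y) + y - 3
(5) = 8*l^2 - 17*l + 9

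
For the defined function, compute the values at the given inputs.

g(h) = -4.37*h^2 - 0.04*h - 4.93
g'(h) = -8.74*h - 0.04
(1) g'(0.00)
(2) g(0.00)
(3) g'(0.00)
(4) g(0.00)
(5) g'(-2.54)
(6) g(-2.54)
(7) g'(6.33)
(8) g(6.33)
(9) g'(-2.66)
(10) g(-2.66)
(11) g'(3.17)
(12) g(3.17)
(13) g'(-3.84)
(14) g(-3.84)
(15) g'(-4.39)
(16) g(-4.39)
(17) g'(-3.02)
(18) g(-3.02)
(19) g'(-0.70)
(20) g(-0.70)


(1) = -0.04
(2) = -4.93
(3) = -0.04
(4) = -4.93
(5) = 22.16
(6) = -33.02
(7) = -55.36
(8) = -180.28
(9) = 23.21
(10) = -35.74
(11) = -27.75
(12) = -48.97
(13) = 33.52
(14) = -69.21
(15) = 38.33
(16) = -88.97
(17) = 26.35
(18) = -44.67
(19) = 6.08
(20) = -7.04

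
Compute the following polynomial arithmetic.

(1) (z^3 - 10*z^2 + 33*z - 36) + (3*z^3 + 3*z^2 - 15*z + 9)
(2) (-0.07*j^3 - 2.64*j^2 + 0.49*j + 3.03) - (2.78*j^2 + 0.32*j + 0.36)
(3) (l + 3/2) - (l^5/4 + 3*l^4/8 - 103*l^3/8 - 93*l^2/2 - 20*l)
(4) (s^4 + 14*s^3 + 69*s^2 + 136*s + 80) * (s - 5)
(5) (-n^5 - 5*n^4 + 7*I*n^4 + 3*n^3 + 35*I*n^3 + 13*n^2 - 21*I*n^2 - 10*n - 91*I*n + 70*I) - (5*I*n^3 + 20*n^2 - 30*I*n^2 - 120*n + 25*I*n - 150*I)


(1) = 4*z^3 - 7*z^2 + 18*z - 27
(2) = -0.07*j^3 - 5.42*j^2 + 0.17*j + 2.67
(3) = -l^5/4 - 3*l^4/8 + 103*l^3/8 + 93*l^2/2 + 21*l + 3/2
(4) = s^5 + 9*s^4 - s^3 - 209*s^2 - 600*s - 400
(5) = -n^5 - 5*n^4 + 7*I*n^4 + 3*n^3 + 30*I*n^3 - 7*n^2 + 9*I*n^2 + 110*n - 116*I*n + 220*I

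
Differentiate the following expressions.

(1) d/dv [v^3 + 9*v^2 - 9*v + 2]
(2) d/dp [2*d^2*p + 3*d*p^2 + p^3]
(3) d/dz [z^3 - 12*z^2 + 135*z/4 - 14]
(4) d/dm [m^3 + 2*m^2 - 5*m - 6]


(1) = 3*v^2 + 18*v - 9
(2) = 2*d^2 + 6*d*p + 3*p^2
(3) = 3*z^2 - 24*z + 135/4
(4) = 3*m^2 + 4*m - 5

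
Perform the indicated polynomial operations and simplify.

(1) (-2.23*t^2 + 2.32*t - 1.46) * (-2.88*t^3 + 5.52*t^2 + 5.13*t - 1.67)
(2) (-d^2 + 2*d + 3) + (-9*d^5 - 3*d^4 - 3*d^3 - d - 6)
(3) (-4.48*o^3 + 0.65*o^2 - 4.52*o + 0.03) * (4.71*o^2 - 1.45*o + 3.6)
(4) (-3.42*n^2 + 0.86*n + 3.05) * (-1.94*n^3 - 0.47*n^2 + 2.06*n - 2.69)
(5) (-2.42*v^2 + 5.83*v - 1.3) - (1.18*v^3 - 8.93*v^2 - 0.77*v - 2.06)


(1) = 6.4224*t^5 - 18.9912*t^4 + 5.5713*t^3 + 7.5665*t^2 - 11.3642*t + 2.4382
(2) = -9*d^5 - 3*d^4 - 3*d^3 - d^2 + d - 3
(3) = -21.1008*o^5 + 9.5575*o^4 - 38.3597*o^3 + 9.0353*o^2 - 16.3155*o + 0.108
(4) = 6.6348*n^5 - 0.061*n^4 - 13.3664*n^3 + 9.5379*n^2 + 3.9696*n - 8.2045
(5) = -1.18*v^3 + 6.51*v^2 + 6.6*v + 0.76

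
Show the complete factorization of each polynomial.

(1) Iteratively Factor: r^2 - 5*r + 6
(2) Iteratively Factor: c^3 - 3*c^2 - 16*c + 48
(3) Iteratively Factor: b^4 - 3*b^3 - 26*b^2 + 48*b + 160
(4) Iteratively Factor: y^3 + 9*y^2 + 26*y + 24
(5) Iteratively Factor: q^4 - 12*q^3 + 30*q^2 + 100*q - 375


(1) = (r - 2)*(r - 3)
(2) = (c + 4)*(c^2 - 7*c + 12) = (c - 4)*(c + 4)*(c - 3)
(3) = (b - 5)*(b^3 + 2*b^2 - 16*b - 32) = (b - 5)*(b - 4)*(b^2 + 6*b + 8) = (b - 5)*(b - 4)*(b + 2)*(b + 4)
(4) = (y + 3)*(y^2 + 6*y + 8) = (y + 3)*(y + 4)*(y + 2)
(5) = (q - 5)*(q^3 - 7*q^2 - 5*q + 75) = (q - 5)*(q + 3)*(q^2 - 10*q + 25) = (q - 5)^2*(q + 3)*(q - 5)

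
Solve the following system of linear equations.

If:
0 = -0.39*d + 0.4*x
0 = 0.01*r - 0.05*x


Then:
d = 1.02564102564103*x
r = 5.0*x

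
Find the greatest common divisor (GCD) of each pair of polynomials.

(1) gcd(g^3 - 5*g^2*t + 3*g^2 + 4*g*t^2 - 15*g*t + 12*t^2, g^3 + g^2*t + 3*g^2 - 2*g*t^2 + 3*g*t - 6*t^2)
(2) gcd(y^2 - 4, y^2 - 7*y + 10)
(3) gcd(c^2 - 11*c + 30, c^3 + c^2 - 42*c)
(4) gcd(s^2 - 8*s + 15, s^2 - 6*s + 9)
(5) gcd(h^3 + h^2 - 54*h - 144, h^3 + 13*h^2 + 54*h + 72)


(1) = -g^2 + g*t - 3*g + 3*t
(2) = gcd((y - 2)*(y + 2), (y - 5)*(y - 2)) = y - 2
(3) = gcd((c - 6)*(c - 5), c*(c - 6)*(c + 7)) = c - 6
(4) = gcd((s - 5)*(s - 3), (s - 3)^2) = s - 3
(5) = gcd((h - 8)*(h + 3)*(h + 6), (h + 3)*(h + 4)*(h + 6)) = h^2 + 9*h + 18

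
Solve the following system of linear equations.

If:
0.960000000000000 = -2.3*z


Then:
z = -0.42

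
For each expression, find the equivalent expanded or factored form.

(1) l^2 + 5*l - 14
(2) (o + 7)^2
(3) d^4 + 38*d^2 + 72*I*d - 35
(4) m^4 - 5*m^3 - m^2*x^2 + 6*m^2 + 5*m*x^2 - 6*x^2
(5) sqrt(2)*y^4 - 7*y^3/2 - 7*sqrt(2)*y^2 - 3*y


(1) = (l - 2)*(l + 7)
(2) = o^2 + 14*o + 49
(3) = (d - 7*I)*(d + I)^2*(d + 5*I)
(4) = (m - 3)*(m - 2)*(m - x)*(m + x)
(5) = y*(y - 3*sqrt(2))*(y + sqrt(2))*(sqrt(2)*y + 1/2)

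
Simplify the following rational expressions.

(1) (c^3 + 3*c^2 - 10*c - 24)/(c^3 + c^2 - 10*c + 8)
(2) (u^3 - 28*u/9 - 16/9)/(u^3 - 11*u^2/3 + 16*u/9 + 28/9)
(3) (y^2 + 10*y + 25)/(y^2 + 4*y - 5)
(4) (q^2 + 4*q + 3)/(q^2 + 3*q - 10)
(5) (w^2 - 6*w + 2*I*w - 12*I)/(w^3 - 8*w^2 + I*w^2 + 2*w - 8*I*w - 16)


(1) = (c^2 - c - 6)/(c^2 - 3*c + 2)
(2) = (3*u + 4)/(3*u - 7)
(3) = (y + 5)/(y - 1)
(4) = (q^2 + 4*q + 3)/(q^2 + 3*q - 10)
(5) = (w - 6)/(w^2 + w*(-8 - I) + 8*I)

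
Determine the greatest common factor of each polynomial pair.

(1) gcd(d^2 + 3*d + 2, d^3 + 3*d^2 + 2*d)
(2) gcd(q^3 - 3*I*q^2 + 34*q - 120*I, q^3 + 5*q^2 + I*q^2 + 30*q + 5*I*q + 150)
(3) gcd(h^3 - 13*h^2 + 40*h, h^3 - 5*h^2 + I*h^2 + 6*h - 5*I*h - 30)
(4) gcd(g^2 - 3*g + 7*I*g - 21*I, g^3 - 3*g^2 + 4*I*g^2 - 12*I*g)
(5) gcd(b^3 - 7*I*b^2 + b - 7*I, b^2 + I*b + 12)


(1) = d^2 + 3*d + 2
(2) = gcd((q - 5*I)*(q - 4*I)*(q + 6*I), (q + 5)*(q - 5*I)*(q + 6*I)) = q^2 + I*q + 30
(3) = h - 5
(4) = gcd((g - 3)*(g + 7*I), g*(g - 3)*(g + 4*I)) = g - 3
(5) = 1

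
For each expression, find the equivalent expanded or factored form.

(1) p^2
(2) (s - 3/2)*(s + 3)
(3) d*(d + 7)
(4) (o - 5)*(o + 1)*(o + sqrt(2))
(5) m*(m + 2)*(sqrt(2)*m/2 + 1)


(1) = p^2
(2) = s^2 + 3*s/2 - 9/2
(3) = d^2 + 7*d
(4) = o^3 - 4*o^2 + sqrt(2)*o^2 - 4*sqrt(2)*o - 5*o - 5*sqrt(2)
(5) = sqrt(2)*m^3/2 + m^2 + sqrt(2)*m^2 + 2*m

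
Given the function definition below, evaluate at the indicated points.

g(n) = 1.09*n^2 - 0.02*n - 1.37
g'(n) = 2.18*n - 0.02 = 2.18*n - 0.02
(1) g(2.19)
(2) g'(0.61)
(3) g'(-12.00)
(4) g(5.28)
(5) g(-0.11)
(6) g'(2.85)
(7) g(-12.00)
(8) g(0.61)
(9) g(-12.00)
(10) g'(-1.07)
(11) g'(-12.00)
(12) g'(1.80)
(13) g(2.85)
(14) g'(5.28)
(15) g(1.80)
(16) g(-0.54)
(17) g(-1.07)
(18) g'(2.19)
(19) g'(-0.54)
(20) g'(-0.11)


(1) = 3.81
(2) = 1.31
(3) = -26.18
(4) = 28.91
(5) = -1.35
(6) = 6.19
(7) = 155.83
(8) = -0.98
(9) = 155.83
(10) = -2.35
(11) = -26.18
(12) = 3.90
(13) = 7.43
(14) = 11.49
(15) = 2.13
(16) = -1.04
(17) = -0.10
(18) = 4.75
(19) = -1.20
(20) = -0.26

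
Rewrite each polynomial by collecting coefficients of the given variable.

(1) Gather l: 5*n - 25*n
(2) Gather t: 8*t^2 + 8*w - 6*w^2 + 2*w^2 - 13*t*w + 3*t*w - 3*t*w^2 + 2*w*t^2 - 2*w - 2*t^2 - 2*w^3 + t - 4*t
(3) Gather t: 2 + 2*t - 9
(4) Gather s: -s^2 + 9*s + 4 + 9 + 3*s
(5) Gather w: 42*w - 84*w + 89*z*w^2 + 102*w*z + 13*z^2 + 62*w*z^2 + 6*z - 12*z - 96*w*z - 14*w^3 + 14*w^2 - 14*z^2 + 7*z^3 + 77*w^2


(1) = -20*n
(2) = t^2*(2*w + 6) + t*(-3*w^2 - 10*w - 3) - 2*w^3 - 4*w^2 + 6*w
(3) = 2*t - 7
(4) = -s^2 + 12*s + 13
(5) = -14*w^3 + w^2*(89*z + 91) + w*(62*z^2 + 6*z - 42) + 7*z^3 - z^2 - 6*z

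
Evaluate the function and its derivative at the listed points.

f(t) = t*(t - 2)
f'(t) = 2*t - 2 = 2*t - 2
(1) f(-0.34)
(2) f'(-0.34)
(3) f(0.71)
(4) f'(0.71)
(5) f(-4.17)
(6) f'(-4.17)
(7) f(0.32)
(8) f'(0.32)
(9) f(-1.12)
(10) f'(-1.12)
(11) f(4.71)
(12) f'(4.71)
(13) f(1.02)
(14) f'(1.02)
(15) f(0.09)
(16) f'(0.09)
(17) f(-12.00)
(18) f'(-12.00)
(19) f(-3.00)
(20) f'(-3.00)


(1) = 0.80
(2) = -2.68
(3) = -0.92
(4) = -0.58
(5) = 25.73
(6) = -10.34
(7) = -0.54
(8) = -1.36
(9) = 3.49
(10) = -4.24
(11) = 12.76
(12) = 7.42
(13) = -1.00
(14) = 0.04
(15) = -0.17
(16) = -1.82
(17) = 168.00
(18) = -26.00
(19) = 15.00
(20) = -8.00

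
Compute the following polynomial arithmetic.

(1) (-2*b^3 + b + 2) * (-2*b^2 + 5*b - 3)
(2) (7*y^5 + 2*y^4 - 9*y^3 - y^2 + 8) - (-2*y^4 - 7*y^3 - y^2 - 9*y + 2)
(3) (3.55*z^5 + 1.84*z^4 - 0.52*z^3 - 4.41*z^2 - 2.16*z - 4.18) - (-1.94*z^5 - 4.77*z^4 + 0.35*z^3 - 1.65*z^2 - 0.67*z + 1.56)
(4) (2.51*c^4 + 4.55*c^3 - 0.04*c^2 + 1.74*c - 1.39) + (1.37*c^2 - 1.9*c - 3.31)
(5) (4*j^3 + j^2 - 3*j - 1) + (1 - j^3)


(1) = 4*b^5 - 10*b^4 + 4*b^3 + b^2 + 7*b - 6
(2) = 7*y^5 + 4*y^4 - 2*y^3 + 9*y + 6
(3) = 5.49*z^5 + 6.61*z^4 - 0.87*z^3 - 2.76*z^2 - 1.49*z - 5.74
(4) = 2.51*c^4 + 4.55*c^3 + 1.33*c^2 - 0.16*c - 4.7
(5) = 3*j^3 + j^2 - 3*j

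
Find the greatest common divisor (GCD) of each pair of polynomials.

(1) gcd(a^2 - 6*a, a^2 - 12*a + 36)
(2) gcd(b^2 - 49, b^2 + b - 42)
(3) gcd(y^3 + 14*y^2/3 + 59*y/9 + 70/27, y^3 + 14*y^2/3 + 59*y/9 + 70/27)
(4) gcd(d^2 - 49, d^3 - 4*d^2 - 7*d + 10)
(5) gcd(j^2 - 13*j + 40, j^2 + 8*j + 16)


(1) = gcd(a*(a - 6), (a - 6)^2) = a - 6
(2) = b + 7
(3) = gcd((y + 2/3)*(y + 5/3)*(y + 7/3), (y + 2/3)*(y + 5/3)*(y + 7/3)) = y^3 + 14*y^2/3 + 59*y/9 + 70/27
(4) = gcd((d - 7)*(d + 7), (d - 5)*(d - 1)*(d + 2)) = 1
(5) = 1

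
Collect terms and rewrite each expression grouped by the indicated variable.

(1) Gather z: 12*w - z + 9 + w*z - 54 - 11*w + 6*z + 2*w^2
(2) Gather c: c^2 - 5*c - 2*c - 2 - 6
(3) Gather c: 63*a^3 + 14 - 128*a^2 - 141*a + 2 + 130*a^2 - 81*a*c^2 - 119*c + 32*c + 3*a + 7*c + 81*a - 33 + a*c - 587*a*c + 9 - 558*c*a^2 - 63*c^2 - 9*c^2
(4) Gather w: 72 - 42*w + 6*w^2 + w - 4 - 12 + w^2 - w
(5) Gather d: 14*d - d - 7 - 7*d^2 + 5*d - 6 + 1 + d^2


(1) = 2*w^2 + w + z*(w + 5) - 45
(2) = c^2 - 7*c - 8
(3) = 63*a^3 + 2*a^2 - 57*a + c^2*(-81*a - 72) + c*(-558*a^2 - 586*a - 80) - 8
(4) = 7*w^2 - 42*w + 56
(5) = -6*d^2 + 18*d - 12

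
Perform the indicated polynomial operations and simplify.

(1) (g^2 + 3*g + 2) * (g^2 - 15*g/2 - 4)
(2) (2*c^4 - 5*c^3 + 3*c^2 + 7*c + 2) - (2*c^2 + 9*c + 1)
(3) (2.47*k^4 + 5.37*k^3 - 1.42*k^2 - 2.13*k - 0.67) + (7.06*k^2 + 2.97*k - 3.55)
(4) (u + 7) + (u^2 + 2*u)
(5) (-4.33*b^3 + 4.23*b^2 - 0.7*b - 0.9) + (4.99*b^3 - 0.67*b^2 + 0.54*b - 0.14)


(1) = g^4 - 9*g^3/2 - 49*g^2/2 - 27*g - 8
(2) = 2*c^4 - 5*c^3 + c^2 - 2*c + 1
(3) = 2.47*k^4 + 5.37*k^3 + 5.64*k^2 + 0.84*k - 4.22
(4) = u^2 + 3*u + 7
(5) = 0.66*b^3 + 3.56*b^2 - 0.16*b - 1.04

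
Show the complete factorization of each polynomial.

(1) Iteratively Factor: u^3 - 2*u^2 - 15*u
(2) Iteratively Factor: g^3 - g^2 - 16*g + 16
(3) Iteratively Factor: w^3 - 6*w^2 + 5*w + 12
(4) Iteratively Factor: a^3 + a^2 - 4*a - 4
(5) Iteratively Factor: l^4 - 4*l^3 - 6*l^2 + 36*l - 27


(1) = (u)*(u^2 - 2*u - 15) = u*(u - 5)*(u + 3)
(2) = (g + 4)*(g^2 - 5*g + 4) = (g - 1)*(g + 4)*(g - 4)
(3) = (w - 4)*(w^2 - 2*w - 3) = (w - 4)*(w + 1)*(w - 3)
(4) = (a + 2)*(a^2 - a - 2) = (a + 1)*(a + 2)*(a - 2)
(5) = (l - 3)*(l^3 - l^2 - 9*l + 9) = (l - 3)^2*(l^2 + 2*l - 3) = (l - 3)^2*(l - 1)*(l + 3)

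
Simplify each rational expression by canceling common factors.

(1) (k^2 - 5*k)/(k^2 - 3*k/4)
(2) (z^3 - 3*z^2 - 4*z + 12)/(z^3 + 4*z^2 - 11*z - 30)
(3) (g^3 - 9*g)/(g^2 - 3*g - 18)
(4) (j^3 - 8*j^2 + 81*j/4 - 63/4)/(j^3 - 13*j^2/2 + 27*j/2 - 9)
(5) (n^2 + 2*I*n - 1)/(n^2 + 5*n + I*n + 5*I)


(1) = (4*k - 20)/(4*k - 3)
(2) = (z - 2)/(z + 5)
(3) = (g^2 - 3*g)/(g - 6)
(4) = (2*j - 7)/(2*j - 4)
(5) = (n + I)/(n + 5)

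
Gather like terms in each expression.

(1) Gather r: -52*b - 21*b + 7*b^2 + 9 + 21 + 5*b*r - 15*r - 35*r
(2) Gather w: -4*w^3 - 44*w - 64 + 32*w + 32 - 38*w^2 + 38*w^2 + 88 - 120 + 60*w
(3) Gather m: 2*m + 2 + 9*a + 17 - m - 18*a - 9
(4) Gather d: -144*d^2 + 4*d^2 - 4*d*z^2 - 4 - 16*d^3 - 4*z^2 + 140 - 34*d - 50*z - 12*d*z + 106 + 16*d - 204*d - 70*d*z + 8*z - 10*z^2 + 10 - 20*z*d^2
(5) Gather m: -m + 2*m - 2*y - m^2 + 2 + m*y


(1) = 7*b^2 - 73*b + r*(5*b - 50) + 30
(2) = -4*w^3 + 48*w - 64
(3) = -9*a + m + 10
(4) = -16*d^3 + d^2*(-20*z - 140) + d*(-4*z^2 - 82*z - 222) - 14*z^2 - 42*z + 252
(5) = -m^2 + m*(y + 1) - 2*y + 2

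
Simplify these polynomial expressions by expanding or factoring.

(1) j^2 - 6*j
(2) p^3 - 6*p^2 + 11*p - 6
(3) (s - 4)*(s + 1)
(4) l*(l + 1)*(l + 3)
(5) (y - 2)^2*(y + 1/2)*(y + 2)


(1) = j*(j - 6)
(2) = (p - 3)*(p - 2)*(p - 1)
(3) = s^2 - 3*s - 4
(4) = l^3 + 4*l^2 + 3*l
(5) = y^4 - 3*y^3/2 - 5*y^2 + 6*y + 4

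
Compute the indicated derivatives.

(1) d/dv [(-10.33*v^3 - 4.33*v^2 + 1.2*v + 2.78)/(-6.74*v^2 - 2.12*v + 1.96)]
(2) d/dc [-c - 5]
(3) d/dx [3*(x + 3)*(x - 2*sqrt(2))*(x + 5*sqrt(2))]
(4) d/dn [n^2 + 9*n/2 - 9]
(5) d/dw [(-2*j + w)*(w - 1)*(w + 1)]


(1) = (69.6242*v^4 + 43.7992*v^3 - 43.4728*v^2 + 20.5008*v + 8.2456)/(45.4276*v^4 + 28.5776*v^3 - 21.9264*v^2 - 8.3104*v + 3.8416)
(2) = -1
(3) = 9*x^2 + 18*x + 18*sqrt(2)*x - 60 + 27*sqrt(2)
(4) = 2*n + 9/2
(5) = -4*j*w + 3*w^2 - 1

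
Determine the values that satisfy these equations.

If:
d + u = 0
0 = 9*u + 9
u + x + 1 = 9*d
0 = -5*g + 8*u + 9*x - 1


Then:
d = 1
g = 72/5
u = -1
x = 9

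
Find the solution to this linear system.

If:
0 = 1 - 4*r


Then:
r = 1/4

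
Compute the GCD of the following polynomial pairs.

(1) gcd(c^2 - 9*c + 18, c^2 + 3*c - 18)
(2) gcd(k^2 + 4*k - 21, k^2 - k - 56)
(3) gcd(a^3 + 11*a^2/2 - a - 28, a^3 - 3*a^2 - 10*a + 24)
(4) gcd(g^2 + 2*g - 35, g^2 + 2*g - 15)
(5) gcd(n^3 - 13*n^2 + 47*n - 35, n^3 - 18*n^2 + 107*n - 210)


(1) = c - 3
(2) = k + 7
(3) = gcd((a - 2)*(a + 7/2)*(a + 4), (a - 4)*(a - 2)*(a + 3)) = a - 2
(4) = 1
(5) = gcd((n - 7)*(n - 5)*(n - 1), (n - 7)*(n - 6)*(n - 5)) = n^2 - 12*n + 35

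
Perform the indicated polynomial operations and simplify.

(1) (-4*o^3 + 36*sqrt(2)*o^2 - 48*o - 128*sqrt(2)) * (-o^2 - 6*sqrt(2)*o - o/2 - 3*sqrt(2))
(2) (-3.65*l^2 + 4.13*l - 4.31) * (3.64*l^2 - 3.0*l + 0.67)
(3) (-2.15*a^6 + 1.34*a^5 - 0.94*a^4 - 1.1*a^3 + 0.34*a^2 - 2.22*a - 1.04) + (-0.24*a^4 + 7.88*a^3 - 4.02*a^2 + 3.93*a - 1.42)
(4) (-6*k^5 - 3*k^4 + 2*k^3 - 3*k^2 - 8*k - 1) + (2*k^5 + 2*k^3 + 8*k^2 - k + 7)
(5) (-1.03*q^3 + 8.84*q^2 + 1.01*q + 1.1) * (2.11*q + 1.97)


(1) = 4*o^5 - 12*sqrt(2)*o^4 + 2*o^4 - 384*o^3 - 6*sqrt(2)*o^3 - 192*o^2 + 416*sqrt(2)*o^2 + 208*sqrt(2)*o + 1536*o + 768
(2) = -13.286*l^4 + 25.9832*l^3 - 30.5239*l^2 + 15.6971*l - 2.8877
(3) = -2.15*a^6 + 1.34*a^5 - 1.18*a^4 + 6.78*a^3 - 3.68*a^2 + 1.71*a - 2.46
(4) = -4*k^5 - 3*k^4 + 4*k^3 + 5*k^2 - 9*k + 6
(5) = -2.1733*q^4 + 16.6233*q^3 + 19.5459*q^2 + 4.3107*q + 2.167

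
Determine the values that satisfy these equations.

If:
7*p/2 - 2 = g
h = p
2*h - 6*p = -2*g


Then:
g = 8/3
h = 4/3
p = 4/3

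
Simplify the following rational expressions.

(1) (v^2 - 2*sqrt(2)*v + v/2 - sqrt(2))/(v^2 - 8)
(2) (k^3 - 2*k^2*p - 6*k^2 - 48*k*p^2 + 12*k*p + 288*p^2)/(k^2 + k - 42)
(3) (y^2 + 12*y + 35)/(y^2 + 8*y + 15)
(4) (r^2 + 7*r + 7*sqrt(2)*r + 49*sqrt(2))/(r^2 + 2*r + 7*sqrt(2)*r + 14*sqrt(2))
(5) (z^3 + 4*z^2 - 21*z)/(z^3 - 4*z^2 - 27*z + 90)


(1) = (2*v + 1)/(2*v + 4*sqrt(2))
(2) = (k^2 - 2*k*p - 48*p^2)/(k + 7)
(3) = (y + 7)/(y + 3)
(4) = (r + 7)/(r + 2)
(5) = (z^2 + 7*z)/(z^2 - z - 30)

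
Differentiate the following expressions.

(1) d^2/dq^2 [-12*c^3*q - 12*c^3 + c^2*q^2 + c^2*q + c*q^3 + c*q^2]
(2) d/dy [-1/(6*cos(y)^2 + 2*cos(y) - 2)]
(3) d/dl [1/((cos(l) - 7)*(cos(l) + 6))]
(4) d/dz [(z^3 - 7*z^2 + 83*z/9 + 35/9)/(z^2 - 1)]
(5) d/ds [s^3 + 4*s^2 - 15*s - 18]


(1) = 2*c*(c + 3*q + 1)
(2) = -(6*cos(y) + 1)*sin(y)/(2*(3*cos(y)^2 + cos(y) - 1)^2)
(3) = (-sin(l) + sin(2*l))/((cos(l) - 7)^2*(cos(l) + 6)^2)
(4) = (9*z^4 - 110*z^2 + 56*z - 83)/(9*(z^4 - 2*z^2 + 1))
(5) = 3*s^2 + 8*s - 15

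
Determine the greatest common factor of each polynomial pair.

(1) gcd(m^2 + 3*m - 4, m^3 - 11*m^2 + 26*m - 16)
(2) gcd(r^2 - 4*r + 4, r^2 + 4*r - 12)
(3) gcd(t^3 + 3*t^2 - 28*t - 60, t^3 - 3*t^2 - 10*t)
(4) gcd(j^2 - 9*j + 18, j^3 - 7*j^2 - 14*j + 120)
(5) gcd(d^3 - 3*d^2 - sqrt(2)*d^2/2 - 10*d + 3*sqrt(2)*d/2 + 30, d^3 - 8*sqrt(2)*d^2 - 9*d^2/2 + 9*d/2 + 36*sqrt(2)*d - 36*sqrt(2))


(1) = m - 1
(2) = gcd((r - 2)^2, (r - 2)*(r + 6)) = r - 2
(3) = gcd((t - 5)*(t + 2)*(t + 6), t*(t - 5)*(t + 2)) = t^2 - 3*t - 10
(4) = j - 6
(5) = gcd((d - 3)*(d - 5*sqrt(2)/2)*(d + 2*sqrt(2)), (d - 3)*(d - 3/2)*(d - 8*sqrt(2))) = d - 3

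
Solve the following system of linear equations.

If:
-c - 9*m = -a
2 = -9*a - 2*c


Then:
a = 18*m/11 - 2/11
c = -81*m/11 - 2/11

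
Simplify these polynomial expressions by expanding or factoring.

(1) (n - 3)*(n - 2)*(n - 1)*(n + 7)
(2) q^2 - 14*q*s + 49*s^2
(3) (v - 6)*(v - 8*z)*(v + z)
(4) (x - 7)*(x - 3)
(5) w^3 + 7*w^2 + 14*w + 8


(1) = n^4 + n^3 - 31*n^2 + 71*n - 42
(2) = (q - 7*s)^2
(3) = v^3 - 7*v^2*z - 6*v^2 - 8*v*z^2 + 42*v*z + 48*z^2
(4) = x^2 - 10*x + 21
(5) = (w + 1)*(w + 2)*(w + 4)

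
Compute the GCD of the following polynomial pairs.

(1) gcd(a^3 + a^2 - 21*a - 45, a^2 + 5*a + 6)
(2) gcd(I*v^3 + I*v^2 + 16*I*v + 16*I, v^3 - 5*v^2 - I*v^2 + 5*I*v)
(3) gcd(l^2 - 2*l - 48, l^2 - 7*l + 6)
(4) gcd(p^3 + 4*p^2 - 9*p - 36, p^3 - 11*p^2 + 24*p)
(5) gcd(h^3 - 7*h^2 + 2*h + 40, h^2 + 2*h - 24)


(1) = a + 3
(2) = 1
(3) = gcd((l - 8)*(l + 6), (l - 6)*(l - 1)) = 1
(4) = gcd((p - 3)*(p + 3)*(p + 4), p*(p - 8)*(p - 3)) = p - 3
(5) = gcd((h - 5)*(h - 4)*(h + 2), (h - 4)*(h + 6)) = h - 4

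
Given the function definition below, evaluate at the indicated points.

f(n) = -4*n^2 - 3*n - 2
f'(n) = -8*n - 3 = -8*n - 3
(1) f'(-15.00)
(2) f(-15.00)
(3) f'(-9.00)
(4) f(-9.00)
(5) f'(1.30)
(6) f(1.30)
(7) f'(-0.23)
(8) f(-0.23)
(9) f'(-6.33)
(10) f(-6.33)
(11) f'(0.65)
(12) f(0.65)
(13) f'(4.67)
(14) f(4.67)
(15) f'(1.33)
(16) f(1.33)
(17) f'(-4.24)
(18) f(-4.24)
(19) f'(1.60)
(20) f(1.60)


(1) = 117.00
(2) = -857.00
(3) = 69.00
(4) = -299.00
(5) = -13.40
(6) = -12.66
(7) = -1.16
(8) = -1.52
(9) = 47.64
(10) = -143.29
(11) = -8.20
(12) = -5.64
(13) = -40.36
(14) = -103.25
(15) = -13.64
(16) = -13.07
(17) = 30.92
(18) = -61.19
(19) = -15.80
(20) = -17.04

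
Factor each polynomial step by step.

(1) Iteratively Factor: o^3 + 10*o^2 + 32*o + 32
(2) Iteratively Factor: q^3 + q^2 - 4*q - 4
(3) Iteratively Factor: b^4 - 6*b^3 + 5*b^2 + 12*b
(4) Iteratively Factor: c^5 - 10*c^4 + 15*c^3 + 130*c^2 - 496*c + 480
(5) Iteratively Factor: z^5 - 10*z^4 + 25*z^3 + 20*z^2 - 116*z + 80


(1) = (o + 2)*(o^2 + 8*o + 16) = (o + 2)*(o + 4)*(o + 4)
(2) = (q + 1)*(q^2 - 4) = (q + 1)*(q + 2)*(q - 2)
(3) = (b)*(b^3 - 6*b^2 + 5*b + 12) = b*(b - 3)*(b^2 - 3*b - 4) = b*(b - 4)*(b - 3)*(b + 1)
(4) = (c - 2)*(c^4 - 8*c^3 - c^2 + 128*c - 240) = (c - 2)*(c + 4)*(c^3 - 12*c^2 + 47*c - 60) = (c - 4)*(c - 2)*(c + 4)*(c^2 - 8*c + 15) = (c - 5)*(c - 4)*(c - 2)*(c + 4)*(c - 3)
(5) = (z + 2)*(z^4 - 12*z^3 + 49*z^2 - 78*z + 40) = (z - 2)*(z + 2)*(z^3 - 10*z^2 + 29*z - 20) = (z - 2)*(z - 1)*(z + 2)*(z^2 - 9*z + 20) = (z - 4)*(z - 2)*(z - 1)*(z + 2)*(z - 5)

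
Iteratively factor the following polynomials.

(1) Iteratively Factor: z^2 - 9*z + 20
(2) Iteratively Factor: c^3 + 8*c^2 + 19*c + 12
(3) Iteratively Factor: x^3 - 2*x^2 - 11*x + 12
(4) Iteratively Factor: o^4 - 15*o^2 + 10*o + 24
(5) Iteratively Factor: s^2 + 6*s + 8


(1) = (z - 5)*(z - 4)
(2) = (c + 1)*(c^2 + 7*c + 12) = (c + 1)*(c + 3)*(c + 4)
(3) = (x + 3)*(x^2 - 5*x + 4) = (x - 4)*(x + 3)*(x - 1)
(4) = (o - 3)*(o^3 + 3*o^2 - 6*o - 8) = (o - 3)*(o + 4)*(o^2 - o - 2) = (o - 3)*(o - 2)*(o + 4)*(o + 1)
(5) = (s + 4)*(s + 2)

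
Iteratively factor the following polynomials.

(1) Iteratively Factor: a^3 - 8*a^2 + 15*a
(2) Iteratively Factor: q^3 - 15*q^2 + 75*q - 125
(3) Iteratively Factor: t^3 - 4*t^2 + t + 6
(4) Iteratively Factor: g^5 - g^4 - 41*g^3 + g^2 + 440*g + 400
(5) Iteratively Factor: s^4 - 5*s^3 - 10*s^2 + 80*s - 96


(1) = (a - 3)*(a^2 - 5*a) = a*(a - 3)*(a - 5)
(2) = (q - 5)*(q^2 - 10*q + 25) = (q - 5)^2*(q - 5)
(3) = (t - 3)*(t^2 - t - 2) = (t - 3)*(t + 1)*(t - 2)
(4) = (g - 5)*(g^4 + 4*g^3 - 21*g^2 - 104*g - 80) = (g - 5)*(g + 4)*(g^3 - 21*g - 20) = (g - 5)^2*(g + 4)*(g^2 + 5*g + 4) = (g - 5)^2*(g + 4)^2*(g + 1)
(5) = (s - 4)*(s^3 - s^2 - 14*s + 24) = (s - 4)*(s - 2)*(s^2 + s - 12) = (s - 4)*(s - 3)*(s - 2)*(s + 4)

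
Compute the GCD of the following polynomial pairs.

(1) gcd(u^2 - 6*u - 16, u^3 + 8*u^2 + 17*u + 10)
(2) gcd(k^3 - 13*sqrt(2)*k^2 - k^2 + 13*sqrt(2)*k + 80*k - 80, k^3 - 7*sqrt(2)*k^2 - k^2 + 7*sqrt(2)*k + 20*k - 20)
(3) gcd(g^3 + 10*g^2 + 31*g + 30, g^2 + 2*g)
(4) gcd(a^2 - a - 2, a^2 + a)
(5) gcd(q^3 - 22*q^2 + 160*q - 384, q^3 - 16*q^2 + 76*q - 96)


(1) = u + 2
(2) = k^2 + k*(-5*sqrt(2) - 1) + 5*sqrt(2)
(3) = gcd((g + 2)*(g + 3)*(g + 5), g*(g + 2)) = g + 2
(4) = a + 1
(5) = gcd((q - 8)^2*(q - 6), (q - 8)*(q - 6)*(q - 2)) = q^2 - 14*q + 48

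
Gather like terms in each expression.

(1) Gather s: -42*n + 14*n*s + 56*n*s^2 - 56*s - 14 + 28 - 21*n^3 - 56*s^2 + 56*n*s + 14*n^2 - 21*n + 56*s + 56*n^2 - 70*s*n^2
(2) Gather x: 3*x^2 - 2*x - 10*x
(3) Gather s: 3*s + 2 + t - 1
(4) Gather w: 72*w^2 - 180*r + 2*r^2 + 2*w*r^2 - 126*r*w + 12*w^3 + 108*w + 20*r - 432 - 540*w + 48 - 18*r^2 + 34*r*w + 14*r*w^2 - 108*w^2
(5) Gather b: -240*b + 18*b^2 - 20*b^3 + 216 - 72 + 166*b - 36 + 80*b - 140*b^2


(1) = -21*n^3 + 70*n^2 - 63*n + s^2*(56*n - 56) + s*(-70*n^2 + 70*n) + 14
(2) = 3*x^2 - 12*x
(3) = 3*s + t + 1
(4) = -16*r^2 - 160*r + 12*w^3 + w^2*(14*r - 36) + w*(2*r^2 - 92*r - 432) - 384
(5) = -20*b^3 - 122*b^2 + 6*b + 108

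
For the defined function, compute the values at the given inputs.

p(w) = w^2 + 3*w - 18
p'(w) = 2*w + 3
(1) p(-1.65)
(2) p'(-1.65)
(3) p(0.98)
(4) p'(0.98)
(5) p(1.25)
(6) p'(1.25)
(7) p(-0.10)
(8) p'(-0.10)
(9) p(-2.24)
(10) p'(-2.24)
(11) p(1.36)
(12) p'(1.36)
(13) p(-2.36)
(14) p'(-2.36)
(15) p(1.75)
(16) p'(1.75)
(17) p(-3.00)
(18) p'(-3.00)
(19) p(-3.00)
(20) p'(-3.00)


(1) = -20.23
(2) = -0.30
(3) = -14.10
(4) = 4.96
(5) = -12.69
(6) = 5.50
(7) = -18.29
(8) = 2.80
(9) = -19.70
(10) = -1.48
(11) = -12.07
(12) = 5.72
(13) = -19.51
(14) = -1.72
(15) = -9.69
(16) = 6.50
(17) = -18.00
(18) = -3.00
(19) = -18.00
(20) = -3.00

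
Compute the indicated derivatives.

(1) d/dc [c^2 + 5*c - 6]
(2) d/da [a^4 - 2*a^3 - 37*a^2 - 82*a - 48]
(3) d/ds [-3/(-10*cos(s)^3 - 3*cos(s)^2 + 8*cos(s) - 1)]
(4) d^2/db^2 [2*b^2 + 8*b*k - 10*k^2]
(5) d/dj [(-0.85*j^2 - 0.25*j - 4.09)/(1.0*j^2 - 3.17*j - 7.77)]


(1) = 2*c + 5
(2) = 4*a^3 - 6*a^2 - 74*a - 82
(3) = 24*(15*cos(s)^2 + 3*cos(s) - 4)*sin(s)/(cos(s) - 3*cos(2*s) - 5*cos(3*s) - 5)^2
(4) = 4
(5) = (2.9445*j^2 + 21.389*j - 11.0228)/(1.0*j^4 - 6.34*j^3 - 5.4911*j^2 + 49.2618*j + 60.3729)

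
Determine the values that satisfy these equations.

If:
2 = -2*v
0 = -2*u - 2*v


Then:
u = 1
v = -1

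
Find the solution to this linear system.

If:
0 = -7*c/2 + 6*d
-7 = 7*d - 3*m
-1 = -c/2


Then:
c = 2
d = 7/6
m = 91/18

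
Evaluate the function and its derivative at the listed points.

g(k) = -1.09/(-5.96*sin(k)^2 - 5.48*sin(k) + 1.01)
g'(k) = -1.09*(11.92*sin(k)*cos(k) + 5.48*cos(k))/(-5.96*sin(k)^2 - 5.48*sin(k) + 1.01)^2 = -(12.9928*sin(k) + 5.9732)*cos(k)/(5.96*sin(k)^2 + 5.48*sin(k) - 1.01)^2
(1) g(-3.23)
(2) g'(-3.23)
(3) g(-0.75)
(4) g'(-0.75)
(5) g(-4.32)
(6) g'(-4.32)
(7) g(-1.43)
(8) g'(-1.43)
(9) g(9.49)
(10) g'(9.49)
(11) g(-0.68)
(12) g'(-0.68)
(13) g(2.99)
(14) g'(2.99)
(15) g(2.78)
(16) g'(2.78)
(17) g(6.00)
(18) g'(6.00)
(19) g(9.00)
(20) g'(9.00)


(1) = -2.27
(2) = 30.82
(3) = -0.55
(4) = 0.54
(5) = 0.12
(6) = 0.08
(7) = -1.84
(8) = 2.75
(9) = -0.81
(10) = 2.84
(11) = -0.52
(12) = 0.39
(13) = -23.42
(14) = 3622.61
(15) = 0.65
(16) = 3.53
(17) = -0.53
(18) = -0.52
(19) = 0.48
(20) = 2.02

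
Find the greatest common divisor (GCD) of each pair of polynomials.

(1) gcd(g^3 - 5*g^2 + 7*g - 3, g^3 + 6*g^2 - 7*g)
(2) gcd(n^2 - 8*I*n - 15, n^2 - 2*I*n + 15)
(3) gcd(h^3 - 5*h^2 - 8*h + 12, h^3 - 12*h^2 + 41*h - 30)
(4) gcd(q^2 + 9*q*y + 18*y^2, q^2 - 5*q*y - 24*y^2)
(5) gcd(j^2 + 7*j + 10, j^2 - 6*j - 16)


(1) = gcd((g - 3)*(g - 1)^2, g*(g - 1)*(g + 7)) = g - 1
(2) = gcd((n - 5*I)*(n - 3*I), (n - 5*I)*(n + 3*I)) = n - 5*I
(3) = h^2 - 7*h + 6
(4) = q + 3*y
(5) = gcd((j + 2)*(j + 5), (j - 8)*(j + 2)) = j + 2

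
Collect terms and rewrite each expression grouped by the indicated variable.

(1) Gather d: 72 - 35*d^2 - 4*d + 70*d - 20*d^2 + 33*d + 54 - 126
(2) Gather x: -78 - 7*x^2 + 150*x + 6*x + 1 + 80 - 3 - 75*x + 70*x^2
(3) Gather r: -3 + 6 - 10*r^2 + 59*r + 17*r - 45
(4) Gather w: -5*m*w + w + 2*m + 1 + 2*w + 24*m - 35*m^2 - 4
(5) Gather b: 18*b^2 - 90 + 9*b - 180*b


(1) = -55*d^2 + 99*d
(2) = 63*x^2 + 81*x
(3) = -10*r^2 + 76*r - 42
(4) = -35*m^2 + 26*m + w*(3 - 5*m) - 3
(5) = 18*b^2 - 171*b - 90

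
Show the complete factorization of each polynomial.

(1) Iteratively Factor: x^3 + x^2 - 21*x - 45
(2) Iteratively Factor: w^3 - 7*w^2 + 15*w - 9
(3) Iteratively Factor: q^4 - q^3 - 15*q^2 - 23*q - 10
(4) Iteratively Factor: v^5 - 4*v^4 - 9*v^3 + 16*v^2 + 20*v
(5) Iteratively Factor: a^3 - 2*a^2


(1) = (x - 5)*(x^2 + 6*x + 9) = (x - 5)*(x + 3)*(x + 3)
(2) = (w - 1)*(w^2 - 6*w + 9) = (w - 3)*(w - 1)*(w - 3)
(3) = (q + 2)*(q^3 - 3*q^2 - 9*q - 5) = (q + 1)*(q + 2)*(q^2 - 4*q - 5) = (q + 1)^2*(q + 2)*(q - 5)
(4) = (v - 2)*(v^4 - 2*v^3 - 13*v^2 - 10*v) = (v - 2)*(v + 1)*(v^3 - 3*v^2 - 10*v) = v*(v - 2)*(v + 1)*(v^2 - 3*v - 10) = v*(v - 2)*(v + 1)*(v + 2)*(v - 5)
(5) = (a)*(a^2 - 2*a) = a*(a - 2)*(a)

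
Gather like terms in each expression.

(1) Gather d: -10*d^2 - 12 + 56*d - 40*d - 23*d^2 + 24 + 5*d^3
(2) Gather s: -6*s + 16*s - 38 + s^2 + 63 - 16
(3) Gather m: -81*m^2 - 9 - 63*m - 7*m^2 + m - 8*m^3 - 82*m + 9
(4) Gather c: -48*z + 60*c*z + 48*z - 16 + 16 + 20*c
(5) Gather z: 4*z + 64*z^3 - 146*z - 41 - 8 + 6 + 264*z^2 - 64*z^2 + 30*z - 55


(1) = 5*d^3 - 33*d^2 + 16*d + 12
(2) = s^2 + 10*s + 9
(3) = -8*m^3 - 88*m^2 - 144*m
(4) = c*(60*z + 20)
(5) = 64*z^3 + 200*z^2 - 112*z - 98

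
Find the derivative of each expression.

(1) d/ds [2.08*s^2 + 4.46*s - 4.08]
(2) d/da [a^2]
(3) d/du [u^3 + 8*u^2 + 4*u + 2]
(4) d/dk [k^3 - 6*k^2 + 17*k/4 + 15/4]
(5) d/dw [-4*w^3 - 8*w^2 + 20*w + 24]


(1) = 4.16*s + 4.46
(2) = 2*a
(3) = 3*u^2 + 16*u + 4
(4) = 3*k^2 - 12*k + 17/4
(5) = -12*w^2 - 16*w + 20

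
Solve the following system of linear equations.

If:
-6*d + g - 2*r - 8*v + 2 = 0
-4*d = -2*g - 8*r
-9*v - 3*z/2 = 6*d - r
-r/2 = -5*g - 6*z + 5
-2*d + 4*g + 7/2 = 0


Then:
d = 749/508
g = -35/254
r = 98/127
v = -1083/1016
z = 1543/1524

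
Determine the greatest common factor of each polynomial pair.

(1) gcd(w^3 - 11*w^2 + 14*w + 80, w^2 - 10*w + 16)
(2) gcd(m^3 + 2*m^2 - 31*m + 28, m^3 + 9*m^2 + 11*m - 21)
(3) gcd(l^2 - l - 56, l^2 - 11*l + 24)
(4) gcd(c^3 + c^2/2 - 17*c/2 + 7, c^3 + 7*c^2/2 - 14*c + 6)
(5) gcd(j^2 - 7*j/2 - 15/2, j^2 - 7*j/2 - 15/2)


(1) = gcd((w - 8)*(w - 5)*(w + 2), (w - 8)*(w - 2)) = w - 8
(2) = gcd((m - 4)*(m - 1)*(m + 7), (m - 1)*(m + 3)*(m + 7)) = m^2 + 6*m - 7
(3) = l - 8
(4) = c - 2
(5) = j^2 - 7*j/2 - 15/2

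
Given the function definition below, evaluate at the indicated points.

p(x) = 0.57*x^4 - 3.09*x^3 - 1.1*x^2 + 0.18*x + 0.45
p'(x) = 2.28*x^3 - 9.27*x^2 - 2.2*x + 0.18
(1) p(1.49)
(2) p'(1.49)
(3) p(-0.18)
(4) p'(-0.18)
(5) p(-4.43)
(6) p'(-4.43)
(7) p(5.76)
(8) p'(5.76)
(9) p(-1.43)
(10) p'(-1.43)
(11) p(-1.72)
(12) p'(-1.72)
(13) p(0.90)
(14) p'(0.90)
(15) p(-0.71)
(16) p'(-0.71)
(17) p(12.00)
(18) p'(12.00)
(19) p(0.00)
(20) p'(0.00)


(1) = -9.14
(2) = -16.14
(3) = 0.40
(4) = 0.26
(5) = 466.23
(6) = -370.22
(7) = 1.91
(8) = 115.67
(9) = 9.36
(10) = -22.30
(11) = 17.60
(12) = -35.06
(13) = -2.16
(14) = -7.65
(15) = 1.02
(16) = -3.75
(17) = 6324.21
(18) = 2578.74
(19) = 0.45
(20) = 0.18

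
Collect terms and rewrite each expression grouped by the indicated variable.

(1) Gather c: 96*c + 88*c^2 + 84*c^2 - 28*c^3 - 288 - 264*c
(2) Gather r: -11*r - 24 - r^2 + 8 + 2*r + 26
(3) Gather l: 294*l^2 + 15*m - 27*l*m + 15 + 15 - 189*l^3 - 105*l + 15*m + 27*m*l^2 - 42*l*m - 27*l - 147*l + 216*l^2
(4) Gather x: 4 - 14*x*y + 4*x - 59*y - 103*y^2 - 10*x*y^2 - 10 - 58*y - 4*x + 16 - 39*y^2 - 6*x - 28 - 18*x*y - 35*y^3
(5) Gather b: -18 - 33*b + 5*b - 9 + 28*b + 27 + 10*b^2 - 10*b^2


(1) = -28*c^3 + 172*c^2 - 168*c - 288
(2) = -r^2 - 9*r + 10
(3) = -189*l^3 + l^2*(27*m + 510) + l*(-69*m - 279) + 30*m + 30
(4) = x*(-10*y^2 - 32*y - 6) - 35*y^3 - 142*y^2 - 117*y - 18
(5) = 0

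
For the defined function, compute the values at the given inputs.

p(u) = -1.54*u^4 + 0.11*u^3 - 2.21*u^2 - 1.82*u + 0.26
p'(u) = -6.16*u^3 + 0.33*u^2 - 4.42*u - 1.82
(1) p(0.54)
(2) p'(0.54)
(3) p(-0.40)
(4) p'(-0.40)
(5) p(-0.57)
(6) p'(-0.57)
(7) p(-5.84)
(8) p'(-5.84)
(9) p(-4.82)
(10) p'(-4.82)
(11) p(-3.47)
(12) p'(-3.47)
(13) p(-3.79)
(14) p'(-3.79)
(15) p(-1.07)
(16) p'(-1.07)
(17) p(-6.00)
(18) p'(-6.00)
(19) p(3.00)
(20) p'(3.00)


(1) = -1.48
(2) = -5.08
(3) = 0.59
(4) = 0.40
(5) = 0.40
(6) = 1.95
(7) = -1877.71
(8) = 1262.18
(9) = -885.84
(10) = 716.95
(11) = -247.91
(12) = 274.87
(13) = -348.32
(14) = 355.02
(15) = -2.48
(16) = 10.83
(17) = -2087.98
(18) = 1367.14
(19) = -146.86
(20) = -178.43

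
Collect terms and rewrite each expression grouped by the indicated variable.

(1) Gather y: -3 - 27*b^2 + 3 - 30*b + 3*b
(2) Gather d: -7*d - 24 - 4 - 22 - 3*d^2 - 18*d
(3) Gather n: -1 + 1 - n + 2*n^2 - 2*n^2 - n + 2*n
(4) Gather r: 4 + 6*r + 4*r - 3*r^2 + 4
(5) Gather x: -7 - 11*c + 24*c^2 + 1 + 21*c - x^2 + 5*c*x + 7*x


(1) = -27*b^2 - 27*b
(2) = -3*d^2 - 25*d - 50
(3) = 0
(4) = -3*r^2 + 10*r + 8
(5) = 24*c^2 + 10*c - x^2 + x*(5*c + 7) - 6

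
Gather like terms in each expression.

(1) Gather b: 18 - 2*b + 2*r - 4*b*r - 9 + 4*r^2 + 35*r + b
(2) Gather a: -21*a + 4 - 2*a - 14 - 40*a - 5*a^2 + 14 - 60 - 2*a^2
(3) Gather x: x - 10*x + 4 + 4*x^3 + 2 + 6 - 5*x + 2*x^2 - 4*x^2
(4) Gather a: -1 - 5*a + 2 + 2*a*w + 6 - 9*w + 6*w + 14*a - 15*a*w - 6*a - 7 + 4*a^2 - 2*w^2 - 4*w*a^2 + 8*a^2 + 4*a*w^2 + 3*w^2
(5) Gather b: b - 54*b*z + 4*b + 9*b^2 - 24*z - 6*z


(1) = b*(-4*r - 1) + 4*r^2 + 37*r + 9
(2) = -7*a^2 - 63*a - 56
(3) = 4*x^3 - 2*x^2 - 14*x + 12
(4) = a^2*(12 - 4*w) + a*(4*w^2 - 13*w + 3) + w^2 - 3*w
(5) = 9*b^2 + b*(5 - 54*z) - 30*z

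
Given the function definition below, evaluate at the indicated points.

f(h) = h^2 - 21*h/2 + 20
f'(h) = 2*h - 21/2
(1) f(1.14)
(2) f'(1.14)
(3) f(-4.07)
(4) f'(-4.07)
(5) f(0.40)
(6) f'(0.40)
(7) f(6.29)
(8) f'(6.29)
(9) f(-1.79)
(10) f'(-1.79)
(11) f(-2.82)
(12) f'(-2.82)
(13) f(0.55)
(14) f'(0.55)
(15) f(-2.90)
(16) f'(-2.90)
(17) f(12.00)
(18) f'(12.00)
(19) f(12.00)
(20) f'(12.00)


(1) = 9.33
(2) = -8.22
(3) = 79.30
(4) = -18.64
(5) = 15.96
(6) = -9.70
(7) = -6.48
(8) = 2.08
(9) = 42.00
(10) = -14.08
(11) = 57.56
(12) = -16.14
(13) = 14.53
(14) = -9.40
(15) = 58.86
(16) = -16.30
(17) = 38.00
(18) = 13.50
(19) = 38.00
(20) = 13.50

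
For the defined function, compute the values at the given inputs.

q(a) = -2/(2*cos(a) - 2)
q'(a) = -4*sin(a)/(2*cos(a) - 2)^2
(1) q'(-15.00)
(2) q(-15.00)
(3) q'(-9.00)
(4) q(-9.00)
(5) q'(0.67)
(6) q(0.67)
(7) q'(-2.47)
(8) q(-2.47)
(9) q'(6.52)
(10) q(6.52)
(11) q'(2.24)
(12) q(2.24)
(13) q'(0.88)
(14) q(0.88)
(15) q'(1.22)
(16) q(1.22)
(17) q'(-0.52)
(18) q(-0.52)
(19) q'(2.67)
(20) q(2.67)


(1) = 0.21
(2) = 0.57
(3) = 0.11
(4) = 0.52
(5) = -13.29
(6) = 4.63
(7) = 0.20
(8) = 0.56
(9) = -301.18
(10) = 35.83
(11) = -0.30
(12) = 0.62
(13) = -5.85
(14) = 2.76
(15) = -2.18
(16) = 1.52
(17) = 28.44
(18) = 7.57
(19) = -0.13
(20) = 0.53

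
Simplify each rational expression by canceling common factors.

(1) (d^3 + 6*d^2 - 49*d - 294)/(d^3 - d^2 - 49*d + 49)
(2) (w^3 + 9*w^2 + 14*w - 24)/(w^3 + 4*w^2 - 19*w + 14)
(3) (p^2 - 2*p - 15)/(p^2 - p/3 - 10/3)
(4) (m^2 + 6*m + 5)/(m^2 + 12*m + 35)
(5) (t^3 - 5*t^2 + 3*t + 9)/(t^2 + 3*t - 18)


(1) = (d + 6)/(d - 1)
(2) = (w^2 + 10*w + 24)/(w^2 + 5*w - 14)
(3) = (3*p^2 - 6*p - 45)/(3*p^2 - p - 10)
(4) = (m + 1)/(m + 7)
(5) = (t^2 - 2*t - 3)/(t + 6)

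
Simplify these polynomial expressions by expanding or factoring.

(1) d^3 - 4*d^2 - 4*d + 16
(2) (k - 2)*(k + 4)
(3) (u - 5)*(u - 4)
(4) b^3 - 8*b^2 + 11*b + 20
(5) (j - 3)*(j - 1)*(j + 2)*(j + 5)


(1) = (d - 4)*(d - 2)*(d + 2)
(2) = k^2 + 2*k - 8
(3) = u^2 - 9*u + 20
(4) = (b - 5)*(b - 4)*(b + 1)
(5) = j^4 + 3*j^3 - 15*j^2 - 19*j + 30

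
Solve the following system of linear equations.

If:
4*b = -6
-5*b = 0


Then:
No Solution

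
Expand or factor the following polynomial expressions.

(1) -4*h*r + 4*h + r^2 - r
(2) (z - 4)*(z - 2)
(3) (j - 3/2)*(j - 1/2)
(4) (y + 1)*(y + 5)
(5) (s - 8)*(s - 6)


(1) = (-4*h + r)*(r - 1)
(2) = z^2 - 6*z + 8
(3) = j^2 - 2*j + 3/4
(4) = y^2 + 6*y + 5
(5) = s^2 - 14*s + 48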